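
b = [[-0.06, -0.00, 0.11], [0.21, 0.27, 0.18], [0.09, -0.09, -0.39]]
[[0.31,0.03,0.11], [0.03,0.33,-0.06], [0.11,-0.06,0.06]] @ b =[[-0.0, -0.0, -0.00],[0.06, 0.09, 0.09],[-0.01, -0.02, -0.02]]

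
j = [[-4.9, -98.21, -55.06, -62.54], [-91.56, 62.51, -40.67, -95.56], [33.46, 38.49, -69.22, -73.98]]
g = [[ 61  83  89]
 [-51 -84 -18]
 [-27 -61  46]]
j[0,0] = -4.9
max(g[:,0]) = 61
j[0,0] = -4.9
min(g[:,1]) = -84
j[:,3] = [-62.54, -95.56, -73.98]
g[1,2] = -18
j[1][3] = -95.56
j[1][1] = 62.51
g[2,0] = -27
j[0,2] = -55.06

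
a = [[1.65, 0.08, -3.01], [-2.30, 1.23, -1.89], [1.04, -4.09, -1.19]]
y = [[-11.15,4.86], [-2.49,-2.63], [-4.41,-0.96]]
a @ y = [[-5.32, 10.7], [30.92, -12.6], [3.84, 16.95]]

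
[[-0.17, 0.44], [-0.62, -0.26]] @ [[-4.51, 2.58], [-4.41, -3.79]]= [[-1.17, -2.11], [3.94, -0.61]]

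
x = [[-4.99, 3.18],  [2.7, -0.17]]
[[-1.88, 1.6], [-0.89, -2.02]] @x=[[13.7, -6.25], [-1.01, -2.49]]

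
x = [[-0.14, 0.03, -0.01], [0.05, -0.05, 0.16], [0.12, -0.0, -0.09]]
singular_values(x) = [0.19, 0.19, 0.0]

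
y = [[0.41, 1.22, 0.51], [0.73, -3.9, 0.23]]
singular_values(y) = [4.13, 0.82]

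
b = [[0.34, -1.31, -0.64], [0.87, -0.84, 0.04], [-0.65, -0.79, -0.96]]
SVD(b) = [[-0.74, -0.13, -0.66], [-0.41, -0.69, 0.6], [-0.53, 0.71, 0.46]] @ diag([2.0044890964268545, 1.2866985799160906, 0.005497885754276878]) @ [[-0.13, 0.87, 0.48], [-0.86, 0.14, -0.49], [-0.49, -0.48, 0.73]]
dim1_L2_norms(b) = [1.5, 1.21, 1.4]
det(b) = 0.01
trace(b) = -1.46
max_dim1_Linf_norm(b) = 1.31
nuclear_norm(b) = 3.30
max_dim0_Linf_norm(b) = 1.31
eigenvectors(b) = [[(0.5+0j),(0.19-0.33j),(0.19+0.33j)], [0.48+0.00j,-0.38-0.36j,(-0.38+0.36j)], [-0.72+0.00j,0.76+0.00j,(0.76-0j)]]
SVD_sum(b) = [[0.2, -1.29, -0.72], [0.11, -0.71, -0.40], [0.14, -0.92, -0.51]] + [[0.14, -0.02, 0.08], [0.76, -0.13, 0.43], [-0.79, 0.13, -0.45]] + [[0.0, 0.0, -0.00], [-0.0, -0.00, 0.00], [-0.0, -0.00, 0.0]]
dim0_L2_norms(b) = [1.14, 1.75, 1.15]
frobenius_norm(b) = 2.38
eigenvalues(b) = [(0.01+0j), (-0.74+0.65j), (-0.74-0.65j)]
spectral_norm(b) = 2.00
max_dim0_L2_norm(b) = 1.75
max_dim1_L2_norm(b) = 1.5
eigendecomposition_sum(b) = [[(0.01+0j), -0.01-0.00j, -0.01+0.00j], [(0.01+0j), (-0.01-0j), (-0.01+0j)], [(-0.02-0j), 0.02+0.00j, 0.01+0.00j]] + [[0.16+0.28j, -0.65-0.16j, -0.32+0.09j], [0.43-0.13j, (-0.41+0.82j), 0.02+0.45j], [-0.32+0.57j, -0.40-1.28j, (-0.49-0.45j)]] + [[(0.16-0.28j),  -0.65+0.16j,  (-0.32-0.09j)], [0.43+0.13j,  -0.41-0.82j,  0.02-0.45j], [(-0.32-0.57j),  (-0.4+1.28j),  -0.49+0.45j]]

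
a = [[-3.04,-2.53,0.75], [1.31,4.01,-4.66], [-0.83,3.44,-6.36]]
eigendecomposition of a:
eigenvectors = [[-0.45, 0.62, 0.22], [0.78, -0.61, 0.43], [0.44, -0.50, 0.88]]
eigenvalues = [0.67, -1.16, -4.9]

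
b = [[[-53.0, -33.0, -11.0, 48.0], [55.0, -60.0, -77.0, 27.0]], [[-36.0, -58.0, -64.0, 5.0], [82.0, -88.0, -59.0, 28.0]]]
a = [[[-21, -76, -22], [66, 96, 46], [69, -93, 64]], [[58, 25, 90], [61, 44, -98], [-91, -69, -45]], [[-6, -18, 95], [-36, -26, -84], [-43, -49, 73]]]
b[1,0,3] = 5.0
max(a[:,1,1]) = 96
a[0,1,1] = 96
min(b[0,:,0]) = -53.0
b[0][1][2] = -77.0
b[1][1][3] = 28.0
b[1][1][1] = -88.0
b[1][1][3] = 28.0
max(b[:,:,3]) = 48.0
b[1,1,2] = -59.0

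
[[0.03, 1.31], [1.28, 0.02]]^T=[[0.03, 1.28],  [1.31, 0.02]]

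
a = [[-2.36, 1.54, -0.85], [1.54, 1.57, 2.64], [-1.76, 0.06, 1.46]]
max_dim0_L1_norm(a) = 5.66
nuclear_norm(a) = 8.36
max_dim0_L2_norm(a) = 3.32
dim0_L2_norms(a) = [3.32, 2.2, 3.13]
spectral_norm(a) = 3.75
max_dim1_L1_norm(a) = 5.75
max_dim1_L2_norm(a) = 3.44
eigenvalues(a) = [(-3.44+0j), (2.06+1.02j), (2.06-1.02j)]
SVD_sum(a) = [[-1.55, -0.23, -1.44], [2.25, 0.34, 2.08], [-0.21, -0.03, -0.2]] + [[-1.1, 1.05, 1.02],[-0.87, 0.83, 0.8],[-1.14, 1.09, 1.06]] + [[0.29, 0.72, -0.43], [0.16, 0.4, -0.24], [-0.40, -1.0, 0.60]]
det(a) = -18.08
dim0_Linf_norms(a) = [2.36, 1.57, 2.64]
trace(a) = 0.67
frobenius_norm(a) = 5.07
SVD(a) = [[-0.57,-0.61,-0.56], [0.82,-0.48,-0.31], [-0.08,-0.63,0.77]] @ diag([3.752502260111497, 3.009695399100846, 1.6009560869959254]) @ [[0.73,0.11,0.68],  [0.6,-0.57,-0.56],  [-0.33,-0.81,0.48]]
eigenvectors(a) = [[(0.85+0j), (0.27-0.14j), (0.27+0.14j)], [(-0.42+0j), (0.86+0j), (0.86-0j)], [(0.31+0j), 0.41j, 0.00-0.41j]]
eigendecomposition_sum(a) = [[-2.69-0.00j, 0.84-0.00j, -0.92+0.00j], [(1.34+0j), (-0.42+0j), (0.46-0j)], [(-0.98-0j), (0.31-0j), -0.33+0.00j]] + [[0.16+0.24j,(0.35-0.08j),(0.03-0.76j)], [0.10+0.81j,(0.99+0.26j),(1.09-1.86j)], [-0.39+0.05j,(-0.12+0.48j),(0.9+0.52j)]] + [[(0.16-0.24j),(0.35+0.08j),(0.03+0.76j)], [0.10-0.81j,(0.99-0.26j),1.09+1.86j], [(-0.39-0.05j),-0.12-0.48j,(0.9-0.52j)]]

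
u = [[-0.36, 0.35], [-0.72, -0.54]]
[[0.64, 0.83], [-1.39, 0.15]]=u @ [[0.32, -1.12], [2.15, 1.21]]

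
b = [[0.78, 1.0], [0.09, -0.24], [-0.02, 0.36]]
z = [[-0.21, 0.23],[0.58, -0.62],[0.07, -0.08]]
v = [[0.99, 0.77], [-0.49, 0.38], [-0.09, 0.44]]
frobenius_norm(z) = 0.91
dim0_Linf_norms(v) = [0.99, 0.77]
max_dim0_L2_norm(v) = 1.11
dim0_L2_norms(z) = [0.62, 0.67]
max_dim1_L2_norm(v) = 1.25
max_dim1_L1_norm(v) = 1.76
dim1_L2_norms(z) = [0.31, 0.85, 0.11]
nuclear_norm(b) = 1.62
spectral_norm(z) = 0.91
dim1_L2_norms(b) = [1.27, 0.26, 0.36]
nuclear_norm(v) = 2.00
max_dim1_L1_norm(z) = 1.2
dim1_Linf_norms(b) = [1.0, 0.24, 0.36]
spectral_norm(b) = 1.31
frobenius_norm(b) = 1.34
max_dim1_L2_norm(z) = 0.85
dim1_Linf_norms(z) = [0.23, 0.62, 0.08]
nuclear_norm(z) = 0.92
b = v + z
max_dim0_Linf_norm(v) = 0.99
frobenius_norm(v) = 1.47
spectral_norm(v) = 1.28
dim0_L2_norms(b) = [0.79, 1.09]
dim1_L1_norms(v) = [1.76, 0.87, 0.53]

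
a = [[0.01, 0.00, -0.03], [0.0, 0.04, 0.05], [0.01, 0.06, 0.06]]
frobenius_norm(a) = 0.11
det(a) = 0.00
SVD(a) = [[0.20, 0.92, -0.32],[-0.59, -0.15, -0.80],[-0.78, 0.35, 0.51]] @ diag([0.10864959536101962, 0.024291921029726517, 0.0022733236839993414]) @ [[-0.05, -0.65, -0.76], [0.53, 0.63, -0.57], [0.85, -0.43, 0.31]]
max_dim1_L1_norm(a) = 0.13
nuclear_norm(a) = 0.14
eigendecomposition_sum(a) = [[-0.00+0.00j, (-0.02+0j), -0.02+0.00j],[0.01+0.00j, (0.04+0j), 0.05+0.00j],[(0.01+0j), (0.06+0j), 0.06+0.00j]] + [[0.01+0.00j, 0.01-0.00j, -0.01+0.00j], [-0.00+0.00j, (-0+0j), -0j], [-0j, 0.00-0.00j, -0.00+0.00j]] + [[0.01-0.00j, 0.01+0.00j, -0.01-0.00j],[-0.00-0.00j, -0.00-0.00j, 0.00+0.00j],[0.00+0.00j, 0.00+0.00j, -0.00-0.00j]]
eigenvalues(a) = [(0.1+0j), 0.01j, -0.01j]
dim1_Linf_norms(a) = [0.03, 0.05, 0.06]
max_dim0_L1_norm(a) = 0.14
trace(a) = 0.11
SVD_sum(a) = [[-0.00, -0.01, -0.02], [0.0, 0.04, 0.05], [0.0, 0.06, 0.06]] + [[0.01, 0.01, -0.01],[-0.0, -0.0, 0.00],[0.0, 0.01, -0.00]] + [[-0.0,0.0,-0.00],  [-0.0,0.0,-0.0],  [0.00,-0.00,0.00]]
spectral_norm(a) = 0.11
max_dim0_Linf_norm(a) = 0.06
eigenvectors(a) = [[(0.24+0j), (-0.88+0j), (-0.88-0j)], [-0.60+0.00j, 0.31-0.22j, 0.31+0.22j], [-0.76+0.00j, -0.20+0.20j, -0.20-0.20j]]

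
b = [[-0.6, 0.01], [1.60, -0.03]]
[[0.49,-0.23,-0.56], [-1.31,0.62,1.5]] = b @ [[-0.80, 0.38, 0.96],[1.05, -0.4, 1.18]]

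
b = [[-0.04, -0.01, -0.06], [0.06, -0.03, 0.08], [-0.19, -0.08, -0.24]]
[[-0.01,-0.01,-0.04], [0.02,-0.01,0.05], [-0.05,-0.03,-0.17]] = b@ [[0.41, -0.02, -0.09], [-0.02, 0.36, 0.04], [-0.09, 0.04, 0.75]]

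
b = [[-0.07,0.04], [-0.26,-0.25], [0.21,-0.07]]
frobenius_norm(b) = 0.43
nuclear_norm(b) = 0.58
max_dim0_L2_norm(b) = 0.34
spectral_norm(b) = 0.38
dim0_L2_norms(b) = [0.34, 0.26]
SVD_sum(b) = [[-0.03, -0.02], [-0.30, -0.19], [0.12, 0.07]] + [[-0.04, 0.06],[0.04, -0.06],[0.09, -0.14]]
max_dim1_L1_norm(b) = 0.51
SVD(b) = [[-0.10, 0.36],  [-0.92, -0.38],  [0.37, -0.85]] @ diag([0.3820065365507672, 0.1991758168867077]) @ [[0.85, 0.53], [-0.53, 0.85]]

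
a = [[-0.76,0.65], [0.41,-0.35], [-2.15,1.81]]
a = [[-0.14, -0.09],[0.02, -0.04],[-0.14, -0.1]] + [[-0.62, 0.74], [0.39, -0.31], [-2.01, 1.91]]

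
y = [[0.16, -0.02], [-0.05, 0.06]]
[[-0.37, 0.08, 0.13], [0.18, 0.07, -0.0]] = y@ [[-2.14, 0.75, 0.93],[1.22, 1.86, 0.73]]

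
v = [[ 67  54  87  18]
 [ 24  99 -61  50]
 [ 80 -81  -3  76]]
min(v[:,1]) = -81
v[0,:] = [67, 54, 87, 18]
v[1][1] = 99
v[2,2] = -3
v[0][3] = 18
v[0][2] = 87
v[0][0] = 67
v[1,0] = 24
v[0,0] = 67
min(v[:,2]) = -61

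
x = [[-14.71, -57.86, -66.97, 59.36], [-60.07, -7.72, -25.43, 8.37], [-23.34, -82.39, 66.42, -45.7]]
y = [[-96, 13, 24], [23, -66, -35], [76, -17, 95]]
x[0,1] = -57.86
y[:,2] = [24, -35, 95]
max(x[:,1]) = -7.72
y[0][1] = 13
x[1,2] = -25.43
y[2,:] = [76, -17, 95]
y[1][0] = 23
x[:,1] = [-57.86, -7.72, -82.39]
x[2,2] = 66.42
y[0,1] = 13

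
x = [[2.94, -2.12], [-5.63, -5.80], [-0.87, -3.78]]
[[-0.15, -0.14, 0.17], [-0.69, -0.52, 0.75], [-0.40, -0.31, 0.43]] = x @ [[0.02, 0.01, -0.02], [0.1, 0.08, -0.11]]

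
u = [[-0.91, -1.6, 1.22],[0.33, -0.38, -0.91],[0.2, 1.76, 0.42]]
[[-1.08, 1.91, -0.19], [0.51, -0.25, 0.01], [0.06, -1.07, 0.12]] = u @ [[1.12, -0.76, -0.22], [-0.06, -0.58, 0.13], [-0.13, 0.24, -0.15]]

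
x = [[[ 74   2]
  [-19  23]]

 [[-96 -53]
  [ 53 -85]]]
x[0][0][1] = 2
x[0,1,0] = -19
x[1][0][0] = -96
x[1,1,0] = 53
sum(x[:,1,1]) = -62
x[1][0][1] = -53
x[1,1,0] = 53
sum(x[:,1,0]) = 34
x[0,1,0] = -19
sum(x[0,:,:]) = 80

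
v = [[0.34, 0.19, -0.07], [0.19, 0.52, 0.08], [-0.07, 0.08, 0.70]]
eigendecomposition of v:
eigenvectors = [[-0.82, 0.57, 0.01], [0.54, 0.76, 0.36], [-0.2, -0.3, 0.93]]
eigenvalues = [0.2, 0.63, 0.73]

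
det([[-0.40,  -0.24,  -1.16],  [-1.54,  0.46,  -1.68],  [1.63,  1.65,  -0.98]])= 3.908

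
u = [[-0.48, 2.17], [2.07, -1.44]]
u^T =[[-0.48, 2.07],  [2.17, -1.44]]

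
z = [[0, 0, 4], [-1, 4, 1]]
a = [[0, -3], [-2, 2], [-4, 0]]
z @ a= [[-16, 0], [-12, 11]]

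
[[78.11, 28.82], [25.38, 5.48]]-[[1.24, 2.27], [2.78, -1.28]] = [[76.87,  26.55],[22.6,  6.76]]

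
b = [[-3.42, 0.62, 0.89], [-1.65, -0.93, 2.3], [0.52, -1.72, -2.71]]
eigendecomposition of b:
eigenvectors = [[(0.87+0j), 0.27+0.04j, 0.27-0.04j], [(0.29+0j), 0.74+0.00j, 0.74-0.00j], [0.39+0.00j, (-0.19+0.59j), -0.19-0.59j]]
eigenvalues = [(-2.82+0j), (-2.12+1.74j), (-2.12-1.74j)]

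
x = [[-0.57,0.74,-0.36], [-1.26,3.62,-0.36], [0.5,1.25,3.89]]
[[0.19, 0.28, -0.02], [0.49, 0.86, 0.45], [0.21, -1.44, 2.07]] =x @ [[-0.39, 0.08, -0.1], [0.01, 0.22, 0.14], [0.1, -0.45, 0.50]]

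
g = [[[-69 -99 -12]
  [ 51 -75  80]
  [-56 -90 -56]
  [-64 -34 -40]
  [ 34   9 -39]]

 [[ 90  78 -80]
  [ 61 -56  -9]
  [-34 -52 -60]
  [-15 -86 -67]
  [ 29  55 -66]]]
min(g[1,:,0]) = -34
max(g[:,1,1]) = -56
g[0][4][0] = 34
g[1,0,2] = -80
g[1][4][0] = 29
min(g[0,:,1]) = -99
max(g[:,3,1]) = -34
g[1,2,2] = -60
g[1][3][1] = -86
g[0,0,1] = -99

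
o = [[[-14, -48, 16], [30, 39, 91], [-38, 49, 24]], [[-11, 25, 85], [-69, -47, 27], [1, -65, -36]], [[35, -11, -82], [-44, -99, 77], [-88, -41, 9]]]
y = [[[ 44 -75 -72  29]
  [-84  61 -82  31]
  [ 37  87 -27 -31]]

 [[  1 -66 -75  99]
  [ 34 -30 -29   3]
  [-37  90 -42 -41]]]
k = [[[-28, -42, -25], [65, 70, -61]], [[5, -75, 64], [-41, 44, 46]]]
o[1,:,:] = [[-11, 25, 85], [-69, -47, 27], [1, -65, -36]]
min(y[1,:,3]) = -41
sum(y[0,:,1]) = 73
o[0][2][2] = 24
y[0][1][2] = -82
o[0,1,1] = 39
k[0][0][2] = -25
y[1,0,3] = 99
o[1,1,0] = -69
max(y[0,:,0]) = 44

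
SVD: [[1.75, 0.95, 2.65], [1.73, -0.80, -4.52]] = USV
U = [[-0.47, 0.88], [0.88, 0.47]]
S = [5.41, 2.41]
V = [[0.13, -0.21, -0.97], [0.98, 0.19, 0.09]]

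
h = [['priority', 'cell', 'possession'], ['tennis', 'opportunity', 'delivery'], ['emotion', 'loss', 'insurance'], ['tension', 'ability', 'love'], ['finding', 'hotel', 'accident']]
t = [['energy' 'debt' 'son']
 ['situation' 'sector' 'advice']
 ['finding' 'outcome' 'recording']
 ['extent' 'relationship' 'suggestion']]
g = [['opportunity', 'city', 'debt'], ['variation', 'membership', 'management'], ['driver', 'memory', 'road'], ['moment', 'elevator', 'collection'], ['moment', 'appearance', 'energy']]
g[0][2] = 'debt'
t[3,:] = ['extent', 'relationship', 'suggestion']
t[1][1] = 'sector'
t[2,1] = 'outcome'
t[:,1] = ['debt', 'sector', 'outcome', 'relationship']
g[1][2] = 'management'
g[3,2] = 'collection'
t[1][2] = 'advice'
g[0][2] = 'debt'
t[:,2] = ['son', 'advice', 'recording', 'suggestion']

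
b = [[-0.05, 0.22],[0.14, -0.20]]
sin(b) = [[-0.05, 0.22],[0.14, -0.20]]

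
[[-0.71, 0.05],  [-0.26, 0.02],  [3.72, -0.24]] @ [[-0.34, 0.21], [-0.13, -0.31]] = [[0.23, -0.16], [0.09, -0.06], [-1.23, 0.86]]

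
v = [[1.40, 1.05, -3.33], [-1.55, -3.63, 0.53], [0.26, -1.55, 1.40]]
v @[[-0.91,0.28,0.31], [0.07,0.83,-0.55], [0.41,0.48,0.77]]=[[-2.57,-0.33,-2.71], [1.37,-3.19,1.92], [0.23,-0.54,2.01]]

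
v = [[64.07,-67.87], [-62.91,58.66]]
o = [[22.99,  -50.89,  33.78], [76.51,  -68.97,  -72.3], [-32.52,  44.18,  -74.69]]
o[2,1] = 44.18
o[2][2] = -74.69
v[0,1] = -67.87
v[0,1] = -67.87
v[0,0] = 64.07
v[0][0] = 64.07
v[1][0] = -62.91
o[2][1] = 44.18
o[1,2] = -72.3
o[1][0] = 76.51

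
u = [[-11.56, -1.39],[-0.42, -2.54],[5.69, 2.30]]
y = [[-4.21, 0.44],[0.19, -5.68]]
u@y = [[48.40, 2.81], [1.29, 14.24], [-23.52, -10.56]]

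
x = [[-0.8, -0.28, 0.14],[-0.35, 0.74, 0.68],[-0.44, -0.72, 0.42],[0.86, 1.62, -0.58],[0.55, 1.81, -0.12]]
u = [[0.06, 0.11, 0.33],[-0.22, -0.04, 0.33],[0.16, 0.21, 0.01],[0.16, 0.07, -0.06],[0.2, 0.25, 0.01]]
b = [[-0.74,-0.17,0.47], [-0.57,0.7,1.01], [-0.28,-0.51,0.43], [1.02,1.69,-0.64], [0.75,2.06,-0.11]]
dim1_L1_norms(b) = [1.38, 2.28, 1.22, 3.35, 2.92]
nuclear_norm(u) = 1.07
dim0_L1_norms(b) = [3.36, 5.13, 2.66]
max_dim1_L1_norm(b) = 3.35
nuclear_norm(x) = 4.54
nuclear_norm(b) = 4.99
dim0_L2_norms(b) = [1.6, 2.81, 1.36]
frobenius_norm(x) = 3.17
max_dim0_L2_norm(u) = 0.47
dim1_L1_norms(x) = [1.22, 1.77, 1.58, 3.06, 2.48]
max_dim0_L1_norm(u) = 0.8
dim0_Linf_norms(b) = [1.02, 2.06, 1.01]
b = x + u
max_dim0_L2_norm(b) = 2.81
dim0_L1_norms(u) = [0.8, 0.68, 0.74]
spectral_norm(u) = 0.52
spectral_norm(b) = 3.11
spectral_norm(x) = 2.91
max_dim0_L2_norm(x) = 2.65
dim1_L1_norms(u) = [0.5, 0.59, 0.38, 0.29, 0.46]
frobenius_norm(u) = 0.70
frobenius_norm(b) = 3.50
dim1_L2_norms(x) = [0.86, 1.06, 0.94, 1.92, 1.9]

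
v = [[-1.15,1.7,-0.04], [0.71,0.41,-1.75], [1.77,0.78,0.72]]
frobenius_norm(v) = 3.49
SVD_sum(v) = [[-1.45, 0.32, -0.13], [0.44, -0.10, 0.04], [1.57, -0.35, 0.14]] + [[0.21, 0.69, -0.66], [0.35, 1.15, -1.09], [0.10, 0.32, -0.30]] + [[0.09, 0.68, 0.75], [-0.08, -0.64, -0.70], [0.10, 0.81, 0.88]]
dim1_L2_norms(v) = [2.05, 1.93, 2.06]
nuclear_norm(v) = 6.03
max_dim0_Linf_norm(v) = 1.77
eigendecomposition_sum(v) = [[-1.44-0.00j, (0.81-0j), (0.48-0j)], [0.85+0.00j, -0.48+0.00j, -0.28+0.00j], [0.66+0.00j, (-0.37+0j), (-0.22+0j)]] + [[(0.14+0.28j), (0.44+0.15j), (-0.26+0.43j)],[-0.07+0.51j, (0.45+0.61j), -0.73+0.33j],[0.56-0.01j, (0.58-0.58j), (0.47+0.73j)]] + [[(0.14-0.28j), (0.44-0.15j), (-0.26-0.43j)], [(-0.07-0.51j), (0.45-0.61j), -0.73-0.33j], [(0.56+0.01j), (0.58+0.58j), (0.47-0.73j)]]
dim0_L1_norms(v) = [3.63, 2.89, 2.51]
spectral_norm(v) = 2.24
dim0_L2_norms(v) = [2.23, 1.91, 1.89]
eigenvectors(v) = [[-0.80+0.00j, (-0.17-0.35j), (-0.17+0.35j)], [(0.47+0j), 0.09-0.62j, (0.09+0.62j)], [0.37+0.00j, (-0.68+0j), -0.68-0.00j]]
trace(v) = -0.02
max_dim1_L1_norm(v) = 3.27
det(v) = -8.04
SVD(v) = [[-0.66, -0.5, 0.55], [0.20, -0.83, -0.52], [0.72, -0.23, 0.65]] @ diag([2.242626074850835, 1.9474969681261984, 1.8402129897211366]) @ [[0.97, -0.22, 0.09], [-0.22, -0.71, 0.67], [0.08, 0.67, 0.73]]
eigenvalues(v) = [(-2.14+0j), (1.06+1.62j), (1.06-1.62j)]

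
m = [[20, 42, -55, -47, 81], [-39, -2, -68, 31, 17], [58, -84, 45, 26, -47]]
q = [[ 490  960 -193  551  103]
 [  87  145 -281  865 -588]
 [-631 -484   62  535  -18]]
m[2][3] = 26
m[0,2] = -55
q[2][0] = -631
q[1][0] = 87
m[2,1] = -84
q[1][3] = 865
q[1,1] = 145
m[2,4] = -47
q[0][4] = 103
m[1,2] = -68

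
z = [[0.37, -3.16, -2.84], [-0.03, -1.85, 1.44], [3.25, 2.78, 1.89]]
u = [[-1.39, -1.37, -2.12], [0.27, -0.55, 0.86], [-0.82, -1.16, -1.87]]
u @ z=[[-7.36, 1.03, -2.03], [2.91, 2.56, 0.07], [-6.35, -0.46, -2.88]]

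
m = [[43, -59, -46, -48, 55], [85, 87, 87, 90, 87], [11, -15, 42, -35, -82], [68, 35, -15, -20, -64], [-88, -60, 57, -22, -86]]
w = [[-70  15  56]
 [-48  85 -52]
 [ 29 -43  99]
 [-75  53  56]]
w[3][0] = -75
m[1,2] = 87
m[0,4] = 55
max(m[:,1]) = 87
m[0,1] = -59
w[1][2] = -52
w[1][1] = 85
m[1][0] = 85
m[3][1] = 35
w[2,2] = 99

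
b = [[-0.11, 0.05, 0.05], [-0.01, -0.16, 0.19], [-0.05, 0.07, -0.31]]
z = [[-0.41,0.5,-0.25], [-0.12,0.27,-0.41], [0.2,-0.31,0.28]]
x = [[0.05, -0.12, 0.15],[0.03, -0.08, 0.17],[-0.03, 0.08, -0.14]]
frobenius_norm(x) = 0.32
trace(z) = 0.14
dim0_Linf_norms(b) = [0.11, 0.16, 0.31]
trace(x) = -0.17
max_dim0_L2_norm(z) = 0.65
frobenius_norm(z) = 0.97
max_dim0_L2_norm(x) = 0.27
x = z @ b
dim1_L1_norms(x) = [0.32, 0.28, 0.25]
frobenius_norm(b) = 0.43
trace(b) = -0.58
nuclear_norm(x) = 0.35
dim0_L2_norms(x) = [0.07, 0.16, 0.27]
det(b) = -0.01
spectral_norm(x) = 0.32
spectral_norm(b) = 0.39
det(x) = -0.00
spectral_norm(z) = 0.94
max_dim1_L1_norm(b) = 0.43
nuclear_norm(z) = 1.20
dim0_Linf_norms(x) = [0.05, 0.12, 0.17]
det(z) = 0.00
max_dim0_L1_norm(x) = 0.46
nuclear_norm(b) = 0.62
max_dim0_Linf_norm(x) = 0.17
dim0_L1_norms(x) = [0.11, 0.28, 0.46]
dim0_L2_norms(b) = [0.12, 0.18, 0.37]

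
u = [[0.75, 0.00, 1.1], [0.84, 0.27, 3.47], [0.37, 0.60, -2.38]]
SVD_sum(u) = [[0.19,-0.03,1.19], [0.56,-0.08,3.51], [-0.36,0.05,-2.28]] + [[0.42,  0.26,  -0.06], [0.36,  0.22,  -0.05], [0.77,  0.48,  -0.11]] + [[0.14,-0.23,-0.03],  [-0.08,0.12,0.01],  [-0.04,0.07,0.01]]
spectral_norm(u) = 4.40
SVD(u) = [[-0.27, 0.44, -0.85], [-0.81, 0.38, 0.45], [0.52, 0.81, 0.25]] @ diag([4.402205977831995, 1.126897059740313, 0.32231280689555536]) @ [[-0.16, 0.02, -0.99], [0.84, 0.52, -0.12], [-0.51, 0.85, 0.10]]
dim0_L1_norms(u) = [1.96, 0.87, 6.95]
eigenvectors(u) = [[-0.36, -0.43, -0.2], [-0.91, 0.89, -0.68], [-0.19, 0.14, 0.7]]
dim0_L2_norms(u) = [1.19, 0.66, 4.35]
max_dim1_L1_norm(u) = 4.58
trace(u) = -1.36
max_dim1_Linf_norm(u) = 3.47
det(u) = -1.60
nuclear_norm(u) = 5.85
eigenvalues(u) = [1.31, 0.4, -3.07]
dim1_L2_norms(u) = [1.33, 3.58, 2.48]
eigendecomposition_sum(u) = [[0.57, 0.22, 0.38],[1.44, 0.54, 0.94],[0.29, 0.11, 0.19]] + [[0.22,-0.08,-0.02], [-0.46,0.17,0.04], [-0.07,0.03,0.01]] + [[-0.04,-0.13,0.74], [-0.14,-0.45,2.49], [0.15,0.46,-2.58]]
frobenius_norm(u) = 4.56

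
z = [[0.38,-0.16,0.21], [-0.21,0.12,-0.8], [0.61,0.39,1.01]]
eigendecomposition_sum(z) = [[(0.45-0j), 0.14-0.00j, 0.49-0.00j], [-0.76+0.00j, -0.23+0.00j, -0.83+0.00j], [(0.7-0j), (0.22-0j), (0.76-0j)]] + [[(-0.04+0.18j), (-0.15+0.08j), (-0.14-0.02j)], [0.28-0.01j, (0.18+0.2j), (0.01+0.22j)], [(-0.05-0.16j), 0.09-0.13j, 0.12-0.04j]] + [[-0.04-0.18j, (-0.15-0.08j), -0.14+0.02j], [(0.28+0.01j), (0.18-0.2j), (0.01-0.22j)], [-0.05+0.16j, 0.09+0.13j, 0.12+0.04j]]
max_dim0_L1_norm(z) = 2.02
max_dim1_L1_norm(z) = 2.01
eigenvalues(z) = [(0.98+0j), (0.27+0.33j), (0.27-0.33j)]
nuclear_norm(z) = 2.18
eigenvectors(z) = [[-0.40+0.00j, 0.11-0.47j, (0.11+0.47j)], [0.68+0.00j, (-0.75+0j), (-0.75-0j)], [-0.62+0.00j, (0.11+0.43j), 0.11-0.43j]]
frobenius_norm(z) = 1.57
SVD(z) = [[-0.23,0.44,-0.87], [0.52,-0.70,-0.49], [-0.82,-0.56,-0.07]] @ diag([1.4880553099359026, 0.3842283063065073, 0.308155809947499]) @ [[-0.47,  -0.15,  -0.87], [-0.08,  -0.98,  0.21], [-0.88,  0.16,  0.45]]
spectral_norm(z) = 1.49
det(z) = 0.18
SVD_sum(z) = [[0.16,0.05,0.29], [-0.36,-0.12,-0.68], [0.57,0.18,1.07]] + [[-0.01, -0.17, 0.04],[0.02, 0.26, -0.06],[0.02, 0.21, -0.05]] + [[0.24, -0.04, -0.12],[0.13, -0.02, -0.07],[0.02, -0.0, -0.01]]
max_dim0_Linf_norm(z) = 1.01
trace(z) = 1.51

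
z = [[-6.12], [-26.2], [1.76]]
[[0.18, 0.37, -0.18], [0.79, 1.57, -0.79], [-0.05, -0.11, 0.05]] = z @ [[-0.03, -0.06, 0.03]]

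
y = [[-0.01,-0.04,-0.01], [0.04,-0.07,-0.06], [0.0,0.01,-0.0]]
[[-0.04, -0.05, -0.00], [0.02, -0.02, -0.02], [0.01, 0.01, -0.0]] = y@ [[1.17, 1.15, -0.18],[1.01, 1.03, -0.01],[-0.79, -0.1, 0.23]]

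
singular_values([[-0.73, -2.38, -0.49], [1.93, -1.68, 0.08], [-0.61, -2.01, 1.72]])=[3.62, 2.19, 1.57]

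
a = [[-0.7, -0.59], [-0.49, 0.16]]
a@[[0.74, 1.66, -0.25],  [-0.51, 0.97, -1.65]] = [[-0.22, -1.73, 1.15],[-0.44, -0.66, -0.14]]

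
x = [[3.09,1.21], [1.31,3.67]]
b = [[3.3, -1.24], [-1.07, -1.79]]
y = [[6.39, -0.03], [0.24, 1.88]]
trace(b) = 1.51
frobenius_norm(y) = 6.67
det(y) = 12.02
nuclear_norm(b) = 5.59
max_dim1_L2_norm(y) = 6.39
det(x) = 9.76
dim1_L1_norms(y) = [6.42, 2.12]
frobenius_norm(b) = 4.10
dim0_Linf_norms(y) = [6.39, 1.88]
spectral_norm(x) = 4.67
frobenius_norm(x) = 5.12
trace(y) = 8.27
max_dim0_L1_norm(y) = 6.63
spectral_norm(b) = 3.55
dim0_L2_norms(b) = [3.47, 2.18]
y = x + b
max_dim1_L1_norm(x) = 4.98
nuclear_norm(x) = 6.76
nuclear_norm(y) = 8.27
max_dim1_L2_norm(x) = 3.9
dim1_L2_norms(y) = [6.39, 1.9]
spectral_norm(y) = 6.39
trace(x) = 6.76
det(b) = -7.23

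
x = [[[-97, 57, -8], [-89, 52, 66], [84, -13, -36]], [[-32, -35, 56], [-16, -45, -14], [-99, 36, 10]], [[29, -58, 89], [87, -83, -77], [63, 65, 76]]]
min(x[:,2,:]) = -99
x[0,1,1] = 52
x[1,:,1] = [-35, -45, 36]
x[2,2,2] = 76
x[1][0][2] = 56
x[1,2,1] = 36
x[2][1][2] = -77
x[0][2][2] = -36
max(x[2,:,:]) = 89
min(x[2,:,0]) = 29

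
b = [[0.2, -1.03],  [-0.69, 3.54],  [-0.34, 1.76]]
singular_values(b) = [4.16, 0.0]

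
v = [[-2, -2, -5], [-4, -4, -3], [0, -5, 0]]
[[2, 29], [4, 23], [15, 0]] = v @ [[2, -2], [-3, 0], [0, -5]]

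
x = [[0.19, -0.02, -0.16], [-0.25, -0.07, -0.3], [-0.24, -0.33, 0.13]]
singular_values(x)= [0.48, 0.37, 0.19]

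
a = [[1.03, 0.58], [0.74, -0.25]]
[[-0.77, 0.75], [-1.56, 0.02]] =a @ [[-1.6, 0.29], [1.52, 0.78]]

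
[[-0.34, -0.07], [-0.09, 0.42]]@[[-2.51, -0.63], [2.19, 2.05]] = [[0.70, 0.07], [1.15, 0.92]]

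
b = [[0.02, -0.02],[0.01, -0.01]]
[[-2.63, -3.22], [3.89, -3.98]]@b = [[-0.08, 0.08], [0.04, -0.04]]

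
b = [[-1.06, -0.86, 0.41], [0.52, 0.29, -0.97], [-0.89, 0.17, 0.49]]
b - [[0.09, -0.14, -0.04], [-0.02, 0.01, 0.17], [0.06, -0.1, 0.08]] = [[-1.15, -0.72, 0.45], [0.54, 0.28, -1.14], [-0.95, 0.27, 0.41]]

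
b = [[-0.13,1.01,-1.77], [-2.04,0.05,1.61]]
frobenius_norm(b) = 3.31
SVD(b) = [[-0.52, 0.85], [0.85, 0.52]] @ diag([2.8823495471844782, 1.6180732640537119]) @ [[-0.58, -0.17, 0.80], [-0.73, 0.55, -0.41]]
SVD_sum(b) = [[0.87, 0.25, -1.20], [-1.43, -0.41, 1.96]] + [[-1.00, 0.76, -0.57], [-0.61, 0.46, -0.35]]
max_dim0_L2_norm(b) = 2.39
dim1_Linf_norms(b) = [1.77, 2.04]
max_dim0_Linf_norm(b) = 2.04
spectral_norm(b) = 2.88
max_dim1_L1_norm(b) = 3.7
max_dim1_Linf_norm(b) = 2.04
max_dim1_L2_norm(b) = 2.6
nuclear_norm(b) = 4.50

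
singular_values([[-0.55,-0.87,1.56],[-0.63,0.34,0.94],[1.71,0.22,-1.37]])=[2.92, 0.97, 0.49]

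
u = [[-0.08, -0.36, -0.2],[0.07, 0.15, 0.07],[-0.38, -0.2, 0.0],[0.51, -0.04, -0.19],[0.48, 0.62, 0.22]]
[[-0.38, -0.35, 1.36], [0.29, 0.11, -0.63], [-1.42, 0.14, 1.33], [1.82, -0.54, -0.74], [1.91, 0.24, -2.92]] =u @ [[3.09, 0.05, -2.04],  [1.22, -0.77, -2.77],  [-1.52, 3.14, -1.02]]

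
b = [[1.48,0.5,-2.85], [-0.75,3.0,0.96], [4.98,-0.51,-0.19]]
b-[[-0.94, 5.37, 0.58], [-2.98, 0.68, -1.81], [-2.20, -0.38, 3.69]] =[[2.42,-4.87,-3.43], [2.23,2.32,2.77], [7.18,-0.13,-3.88]]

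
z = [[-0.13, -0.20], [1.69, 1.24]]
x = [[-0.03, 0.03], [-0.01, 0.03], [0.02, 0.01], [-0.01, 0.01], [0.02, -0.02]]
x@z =[[0.05, 0.04], [0.05, 0.04], [0.01, 0.01], [0.02, 0.01], [-0.04, -0.03]]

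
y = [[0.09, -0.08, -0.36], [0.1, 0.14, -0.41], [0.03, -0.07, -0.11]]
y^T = [[0.09, 0.10, 0.03], [-0.08, 0.14, -0.07], [-0.36, -0.41, -0.11]]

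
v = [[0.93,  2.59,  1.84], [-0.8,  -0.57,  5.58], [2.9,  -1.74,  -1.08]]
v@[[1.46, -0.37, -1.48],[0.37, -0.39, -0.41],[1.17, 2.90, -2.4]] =[[4.47, 3.98, -6.85],[5.15, 16.70, -11.97],[2.33, -3.53, -0.99]]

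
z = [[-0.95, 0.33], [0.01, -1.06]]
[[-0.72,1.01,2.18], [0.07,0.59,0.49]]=z@[[0.74, -1.26, -2.47], [-0.06, -0.57, -0.49]]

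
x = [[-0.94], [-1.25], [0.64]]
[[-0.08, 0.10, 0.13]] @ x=[[0.03]]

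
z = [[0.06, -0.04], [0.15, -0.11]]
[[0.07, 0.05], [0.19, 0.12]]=z@[[0.58,1.15], [-0.96,0.5]]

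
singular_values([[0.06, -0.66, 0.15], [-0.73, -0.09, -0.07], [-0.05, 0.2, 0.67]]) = [0.75, 0.71, 0.66]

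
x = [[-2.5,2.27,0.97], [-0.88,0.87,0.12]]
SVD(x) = [[-0.94, -0.33], [-0.33, 0.94]] @ diag([3.7204150457316616, 0.2191161506906319]) @ [[0.71, -0.65, -0.26], [-0.03, 0.34, -0.94]]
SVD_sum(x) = [[-2.50,2.29,0.90], [-0.87,0.80,0.31]] + [[0.00, -0.02, 0.07],[-0.01, 0.07, -0.19]]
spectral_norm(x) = 3.72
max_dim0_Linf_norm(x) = 2.5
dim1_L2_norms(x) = [3.51, 1.24]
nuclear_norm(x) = 3.94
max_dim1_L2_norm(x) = 3.51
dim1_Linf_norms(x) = [2.5, 0.88]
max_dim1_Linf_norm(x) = 2.5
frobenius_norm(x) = 3.73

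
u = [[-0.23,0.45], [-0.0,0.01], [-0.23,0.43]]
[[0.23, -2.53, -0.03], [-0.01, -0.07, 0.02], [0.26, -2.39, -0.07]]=u@ [[-3.42, -2.54, 3.61], [-1.23, -6.92, 1.77]]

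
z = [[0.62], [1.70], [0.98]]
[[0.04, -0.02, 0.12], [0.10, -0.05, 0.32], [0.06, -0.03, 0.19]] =z @ [[0.06, -0.03, 0.19]]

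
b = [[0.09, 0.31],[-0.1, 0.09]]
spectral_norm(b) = 0.33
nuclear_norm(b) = 0.45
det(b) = 0.04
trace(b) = 0.18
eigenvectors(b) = [[0.87+0.00j, (0.87-0j)], [0.49j, 0.00-0.49j]]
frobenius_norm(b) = 0.35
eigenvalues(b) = [(0.09+0.18j), (0.09-0.18j)]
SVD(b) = [[0.98, 0.21], [0.21, -0.98]] @ diag([0.3288861317723811, 0.11888613177238112]) @ [[0.21, 0.98], [0.98, -0.21]]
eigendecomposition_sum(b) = [[0.04+0.09j, 0.15-0.08j], [-0.05+0.03j, 0.04+0.09j]] + [[(0.04-0.09j), (0.15+0.08j)],[-0.05-0.03j, (0.04-0.09j)]]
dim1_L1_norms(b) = [0.4, 0.19]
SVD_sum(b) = [[0.07, 0.32],[0.01, 0.07]] + [[0.02, -0.01],[-0.11, 0.02]]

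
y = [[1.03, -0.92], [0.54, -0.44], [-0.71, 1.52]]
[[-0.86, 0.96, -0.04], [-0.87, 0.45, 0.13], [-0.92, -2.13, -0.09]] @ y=[[-0.34, 0.31],[-0.75, 0.80],[-2.03, 1.65]]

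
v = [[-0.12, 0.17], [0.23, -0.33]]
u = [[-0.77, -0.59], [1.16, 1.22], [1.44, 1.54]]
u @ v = [[-0.04, 0.06],[0.14, -0.21],[0.18, -0.26]]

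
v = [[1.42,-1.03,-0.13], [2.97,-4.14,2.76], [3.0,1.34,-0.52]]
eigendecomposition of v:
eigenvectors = [[(-0.11-0.37j), (-0.11+0.37j), (-0.14+0j)], [(-0.51-0.06j), (-0.51+0.06j), (-0.91+0j)], [(-0.77+0j), -0.77-0.00j, (0.38+0j)]]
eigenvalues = [(0.8+1.53j), (0.8-1.53j), (-4.83+0j)]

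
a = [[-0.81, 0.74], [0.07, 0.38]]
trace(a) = -0.43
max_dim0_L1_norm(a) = 1.12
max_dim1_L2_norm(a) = 1.1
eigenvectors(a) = [[-1.0,  -0.51], [0.06,  -0.86]]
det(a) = -0.36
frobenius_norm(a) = 1.16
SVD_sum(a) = [[-0.76, 0.78], [-0.16, 0.16]] + [[-0.05, -0.04], [0.23, 0.22]]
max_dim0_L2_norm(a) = 0.83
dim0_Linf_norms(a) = [0.81, 0.74]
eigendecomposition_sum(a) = [[-0.82, 0.49], [0.05, -0.03]] + [[0.01, 0.25], [0.02, 0.41]]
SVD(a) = [[-0.98,-0.20], [-0.2,0.98]] @ diag([1.1178146881554905, 0.32169911865568446]) @ [[0.7, -0.72], [0.72, 0.70]]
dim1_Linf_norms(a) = [0.81, 0.38]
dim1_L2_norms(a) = [1.1, 0.39]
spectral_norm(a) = 1.12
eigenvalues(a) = [-0.85, 0.42]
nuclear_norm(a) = 1.44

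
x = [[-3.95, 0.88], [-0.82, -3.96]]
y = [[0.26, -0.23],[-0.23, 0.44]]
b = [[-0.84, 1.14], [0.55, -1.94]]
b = y @ x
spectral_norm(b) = 2.43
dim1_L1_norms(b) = [1.98, 2.49]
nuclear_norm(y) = 0.70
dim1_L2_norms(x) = [4.05, 4.04]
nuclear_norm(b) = 2.84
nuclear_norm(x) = 8.09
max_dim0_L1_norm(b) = 3.08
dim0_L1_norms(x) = [4.77, 4.84]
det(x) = 16.36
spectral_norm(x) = 4.08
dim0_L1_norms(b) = [1.39, 3.08]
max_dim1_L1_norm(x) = 4.83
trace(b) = -2.78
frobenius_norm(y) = 0.61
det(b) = 1.00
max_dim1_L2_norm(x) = 4.05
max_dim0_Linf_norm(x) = 3.96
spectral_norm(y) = 0.60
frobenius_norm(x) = 5.72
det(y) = 0.06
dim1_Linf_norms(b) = [1.14, 1.94]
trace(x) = -7.91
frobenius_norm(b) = 2.46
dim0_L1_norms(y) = [0.49, 0.67]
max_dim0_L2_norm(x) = 4.06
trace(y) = 0.70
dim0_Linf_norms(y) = [0.26, 0.44]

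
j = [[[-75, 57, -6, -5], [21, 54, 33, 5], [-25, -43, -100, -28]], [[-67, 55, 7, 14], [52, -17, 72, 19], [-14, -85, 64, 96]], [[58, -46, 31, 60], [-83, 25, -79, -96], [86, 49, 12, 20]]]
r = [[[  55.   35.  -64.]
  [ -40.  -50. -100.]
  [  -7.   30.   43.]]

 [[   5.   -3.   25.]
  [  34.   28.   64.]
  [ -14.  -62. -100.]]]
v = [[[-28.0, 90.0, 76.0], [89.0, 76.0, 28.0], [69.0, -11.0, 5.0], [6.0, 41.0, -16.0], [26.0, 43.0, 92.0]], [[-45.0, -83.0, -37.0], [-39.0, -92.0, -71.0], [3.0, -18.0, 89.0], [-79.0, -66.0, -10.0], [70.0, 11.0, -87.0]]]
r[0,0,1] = 35.0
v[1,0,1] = -83.0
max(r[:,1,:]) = 64.0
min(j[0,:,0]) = -75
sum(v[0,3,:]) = 31.0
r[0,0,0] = 55.0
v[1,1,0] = -39.0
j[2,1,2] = -79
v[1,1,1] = -92.0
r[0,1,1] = -50.0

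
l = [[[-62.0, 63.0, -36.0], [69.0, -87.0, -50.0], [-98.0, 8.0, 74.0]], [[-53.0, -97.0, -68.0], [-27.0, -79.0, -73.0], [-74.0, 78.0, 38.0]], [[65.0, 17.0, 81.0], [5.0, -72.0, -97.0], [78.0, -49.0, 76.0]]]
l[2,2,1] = -49.0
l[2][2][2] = 76.0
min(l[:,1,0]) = -27.0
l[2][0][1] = 17.0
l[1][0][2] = -68.0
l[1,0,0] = -53.0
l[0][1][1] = -87.0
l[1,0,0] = -53.0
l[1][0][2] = -68.0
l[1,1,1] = -79.0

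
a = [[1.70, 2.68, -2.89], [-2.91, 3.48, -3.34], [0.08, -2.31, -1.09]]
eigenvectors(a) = [[(0.75+0j), 0.75-0.00j, 0.21+0.00j], [0.24+0.56j, (0.24-0.56j), (0.54+0j)], [(-0.21-0.17j), (-0.21+0.17j), (0.81+0j)]]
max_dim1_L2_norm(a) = 5.63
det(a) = -47.40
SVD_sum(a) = [[-0.82, 2.47, -2.19], [-1.29, 3.91, -3.46], [0.24, -0.72, 0.64]] + [[2.53, 0.34, -0.56], [-1.60, -0.21, 0.36], [0.02, 0.0, -0.00]] + [[-0.01, -0.13, -0.14], [-0.02, -0.21, -0.23], [-0.17, -1.59, -1.73]]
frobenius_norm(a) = 7.53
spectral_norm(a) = 6.44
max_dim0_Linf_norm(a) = 3.48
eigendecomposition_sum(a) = [[(0.9+2.18j), (1.42-2.02j), -1.18+0.80j],[-1.33+1.36j, 1.95+0.41j, -0.97-0.62j],[0.23-0.80j, (-0.84+0.25j), 0.50+0.04j]] + [[(0.9-2.18j), (1.42+2.02j), -1.18-0.80j], [(-1.33-1.36j), 1.95-0.41j, -0.97+0.62j], [(0.23+0.8j), -0.84-0.25j, (0.5-0.04j)]] + [[(-0.1+0j), (-0.16+0j), (-0.53-0j)], [(-0.26+0j), -0.42+0.00j, (-1.4-0j)], [-0.38+0.00j, -0.63+0.00j, -2.10-0.00j]]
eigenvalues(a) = [(3.35+2.62j), (3.35-2.62j), (-2.62+0j)]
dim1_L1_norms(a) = [7.27, 9.73, 3.48]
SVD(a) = [[0.53, -0.85, 0.08],[0.84, 0.53, 0.13],[-0.15, -0.01, 0.99]] @ diag([6.439315904499539, 3.0901985261912683, 2.3822434281123677]) @ [[-0.24, 0.73, -0.64], [-0.97, -0.13, 0.22], [-0.07, -0.68, -0.73]]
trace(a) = 4.09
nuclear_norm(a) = 11.91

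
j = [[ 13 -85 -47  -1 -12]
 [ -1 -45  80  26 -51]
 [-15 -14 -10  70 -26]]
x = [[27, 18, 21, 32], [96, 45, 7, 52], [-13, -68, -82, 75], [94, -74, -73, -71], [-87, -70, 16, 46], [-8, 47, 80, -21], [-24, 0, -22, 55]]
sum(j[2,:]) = 5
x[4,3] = 46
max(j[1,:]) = 80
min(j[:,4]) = -51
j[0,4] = -12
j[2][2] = -10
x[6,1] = 0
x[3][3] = -71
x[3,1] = -74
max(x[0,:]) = 32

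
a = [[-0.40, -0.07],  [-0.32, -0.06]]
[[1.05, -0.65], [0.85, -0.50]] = a@[[-2.06,2.36], [-3.26,-4.17]]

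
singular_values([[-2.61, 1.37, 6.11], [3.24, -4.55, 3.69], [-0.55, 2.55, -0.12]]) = [7.37, 6.47, 1.17]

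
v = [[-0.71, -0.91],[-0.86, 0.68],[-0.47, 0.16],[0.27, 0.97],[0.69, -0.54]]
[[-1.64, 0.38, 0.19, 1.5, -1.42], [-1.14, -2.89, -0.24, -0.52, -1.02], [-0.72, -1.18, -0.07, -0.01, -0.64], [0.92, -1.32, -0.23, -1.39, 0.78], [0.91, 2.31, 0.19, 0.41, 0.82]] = v @ [[1.7, 1.87, 0.07, -0.43, 1.5], [0.48, -1.88, -0.26, -1.31, 0.39]]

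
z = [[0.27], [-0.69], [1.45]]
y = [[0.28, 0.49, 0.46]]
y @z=[[0.40]]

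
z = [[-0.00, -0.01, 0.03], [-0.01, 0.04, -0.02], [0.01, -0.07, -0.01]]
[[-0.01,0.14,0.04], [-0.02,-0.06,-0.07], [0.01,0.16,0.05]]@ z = [[-0.00, 0.00, -0.0], [-0.0, 0.0, 0.0], [-0.0, 0.00, -0.0]]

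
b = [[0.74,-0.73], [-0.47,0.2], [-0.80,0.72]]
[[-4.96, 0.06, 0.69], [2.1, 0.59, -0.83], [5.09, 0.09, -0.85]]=b @ [[-2.77, -2.26, 2.40], [3.99, -2.38, 1.49]]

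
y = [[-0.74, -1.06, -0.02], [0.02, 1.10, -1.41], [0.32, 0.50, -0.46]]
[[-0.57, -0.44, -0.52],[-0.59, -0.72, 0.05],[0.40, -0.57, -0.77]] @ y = [[0.25, -0.14, 0.87], [0.44, -0.14, 1.00], [-0.55, -1.44, 1.15]]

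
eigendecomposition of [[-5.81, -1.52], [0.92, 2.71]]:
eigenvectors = [[-0.99, 0.18], [0.11, -0.98]]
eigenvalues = [-5.64, 2.54]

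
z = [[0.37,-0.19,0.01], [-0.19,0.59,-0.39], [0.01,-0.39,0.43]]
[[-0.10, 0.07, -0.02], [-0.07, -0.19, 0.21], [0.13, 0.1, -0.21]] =z@[[-0.32, -0.02, 0.02], [-0.07, -0.44, 0.10], [0.24, -0.16, -0.4]]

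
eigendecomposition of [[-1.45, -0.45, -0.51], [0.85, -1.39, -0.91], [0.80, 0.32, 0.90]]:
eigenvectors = [[0.03+0.49j, (0.03-0.49j), (-0.12+0j)], [(0.84+0j), 0.84-0.00j, (-0.45+0j)], [(-0.07-0.2j), (-0.07+0.2j), 0.89+0.00j]]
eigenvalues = [(-1.28+0.71j), (-1.28-0.71j), (0.63+0j)]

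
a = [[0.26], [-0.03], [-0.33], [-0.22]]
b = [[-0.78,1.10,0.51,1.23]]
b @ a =[[-0.67]]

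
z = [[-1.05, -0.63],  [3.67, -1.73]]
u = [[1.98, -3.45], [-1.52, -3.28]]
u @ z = [[-14.74,4.72], [-10.44,6.63]]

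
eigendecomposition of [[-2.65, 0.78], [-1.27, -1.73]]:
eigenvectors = [[-0.29+0.55j,  -0.29-0.55j], [-0.79+0.00j,  (-0.79-0j)]]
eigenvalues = [(-2.19+0.88j), (-2.19-0.88j)]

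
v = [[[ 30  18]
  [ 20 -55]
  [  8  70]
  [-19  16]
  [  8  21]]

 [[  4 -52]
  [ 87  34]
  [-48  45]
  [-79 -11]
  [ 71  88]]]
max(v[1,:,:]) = 88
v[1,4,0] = 71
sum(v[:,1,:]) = 86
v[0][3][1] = 16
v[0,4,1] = 21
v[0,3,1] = 16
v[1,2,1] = 45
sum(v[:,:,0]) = 82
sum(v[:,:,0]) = 82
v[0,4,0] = 8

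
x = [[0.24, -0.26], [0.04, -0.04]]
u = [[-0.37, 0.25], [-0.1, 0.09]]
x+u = [[-0.13, -0.01], [-0.06, 0.05]]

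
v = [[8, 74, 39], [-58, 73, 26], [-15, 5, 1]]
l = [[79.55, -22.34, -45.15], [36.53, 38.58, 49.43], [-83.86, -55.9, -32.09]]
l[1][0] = 36.53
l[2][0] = -83.86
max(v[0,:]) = 74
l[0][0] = 79.55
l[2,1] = -55.9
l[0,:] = [79.55, -22.34, -45.15]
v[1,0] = -58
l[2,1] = -55.9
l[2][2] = -32.09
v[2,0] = -15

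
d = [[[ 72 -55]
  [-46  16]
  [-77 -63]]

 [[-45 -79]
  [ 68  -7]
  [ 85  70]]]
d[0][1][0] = -46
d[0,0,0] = 72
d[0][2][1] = -63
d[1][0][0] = -45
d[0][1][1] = 16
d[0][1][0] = -46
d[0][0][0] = 72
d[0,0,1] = -55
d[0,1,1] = 16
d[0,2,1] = -63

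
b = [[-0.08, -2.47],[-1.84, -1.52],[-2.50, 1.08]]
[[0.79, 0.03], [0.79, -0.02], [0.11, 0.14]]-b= [[0.87, 2.50],[2.63, 1.5],[2.61, -0.94]]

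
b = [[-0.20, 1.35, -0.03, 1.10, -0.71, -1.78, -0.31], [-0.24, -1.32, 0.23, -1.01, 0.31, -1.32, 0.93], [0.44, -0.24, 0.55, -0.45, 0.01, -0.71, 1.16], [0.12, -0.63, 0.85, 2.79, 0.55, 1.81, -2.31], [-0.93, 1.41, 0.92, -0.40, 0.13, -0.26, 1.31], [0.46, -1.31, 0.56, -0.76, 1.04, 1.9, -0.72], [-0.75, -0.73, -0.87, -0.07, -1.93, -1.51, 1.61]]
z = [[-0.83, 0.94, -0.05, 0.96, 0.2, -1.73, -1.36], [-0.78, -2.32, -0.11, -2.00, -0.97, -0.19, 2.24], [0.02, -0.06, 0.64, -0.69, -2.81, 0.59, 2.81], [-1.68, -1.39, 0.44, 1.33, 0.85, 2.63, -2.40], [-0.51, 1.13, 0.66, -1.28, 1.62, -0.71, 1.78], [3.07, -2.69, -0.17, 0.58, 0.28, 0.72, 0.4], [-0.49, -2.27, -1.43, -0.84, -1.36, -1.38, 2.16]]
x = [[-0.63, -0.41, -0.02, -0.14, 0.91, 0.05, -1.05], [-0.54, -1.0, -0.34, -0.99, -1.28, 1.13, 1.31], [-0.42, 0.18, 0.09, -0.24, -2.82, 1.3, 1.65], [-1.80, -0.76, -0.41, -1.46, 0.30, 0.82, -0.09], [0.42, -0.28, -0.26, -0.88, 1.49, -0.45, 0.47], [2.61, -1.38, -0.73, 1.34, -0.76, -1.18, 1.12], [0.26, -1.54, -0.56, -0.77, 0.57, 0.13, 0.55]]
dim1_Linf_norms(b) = [1.78, 1.32, 1.16, 2.79, 1.41, 1.9, 1.93]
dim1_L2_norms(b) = [2.62, 2.36, 1.61, 4.22, 2.38, 2.83, 3.23]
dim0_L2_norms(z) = [3.75, 4.68, 1.77, 3.14, 3.76, 3.64, 5.34]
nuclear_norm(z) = 23.10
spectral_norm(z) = 6.91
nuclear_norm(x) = 13.69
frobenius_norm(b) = 7.55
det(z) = -725.21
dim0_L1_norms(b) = [3.14, 6.99, 4.01, 6.58, 4.68, 9.29, 8.35]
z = x + b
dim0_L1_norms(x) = [6.68, 5.55, 2.41, 5.82, 8.13, 5.06, 6.24]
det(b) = 31.02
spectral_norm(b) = 5.59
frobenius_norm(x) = 7.15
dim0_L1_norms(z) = [7.38, 10.8, 3.5, 7.68, 8.09, 7.95, 13.15]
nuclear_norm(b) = 16.08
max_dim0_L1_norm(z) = 13.15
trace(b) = 5.46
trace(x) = -2.14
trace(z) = 3.32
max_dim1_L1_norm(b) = 9.06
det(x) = 0.00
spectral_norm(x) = 4.49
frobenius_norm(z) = 10.24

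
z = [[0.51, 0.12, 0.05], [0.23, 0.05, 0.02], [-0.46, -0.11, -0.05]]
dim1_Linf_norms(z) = [0.51, 0.23, 0.46]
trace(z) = 0.51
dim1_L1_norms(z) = [0.68, 0.3, 0.62]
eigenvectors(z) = [[-0.71,-0.13,-0.19], [-0.32,0.8,0.47], [0.63,-0.59,0.86]]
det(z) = 0.00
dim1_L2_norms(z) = [0.53, 0.24, 0.48]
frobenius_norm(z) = 0.75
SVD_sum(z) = [[0.51, 0.12, 0.05],[0.23, 0.05, 0.02],[-0.46, -0.11, -0.05]] + [[0.00, -0.00, -0.0], [0.00, -0.00, -0.00], [0.0, -0.00, -0.0]] + [[-0.0,  0.00,  -0.0], [0.0,  -0.00,  0.0], [-0.00,  0.0,  -0.00]]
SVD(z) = [[-0.70, -0.18, 0.69], [-0.32, -0.79, -0.53], [0.64, -0.59, 0.5]] @ diag([0.7476342033841737, 0.0063445630836356905, 0.0016865495515214497]) @ [[-0.97, -0.23, -0.1], [-0.22, 0.62, 0.75], [-0.11, 0.75, -0.65]]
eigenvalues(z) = [0.52, -0.0, -0.01]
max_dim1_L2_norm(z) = 0.53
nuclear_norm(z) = 0.76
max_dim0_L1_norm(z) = 1.2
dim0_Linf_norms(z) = [0.51, 0.12, 0.05]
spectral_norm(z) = 0.75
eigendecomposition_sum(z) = [[0.51, 0.12, 0.05], [0.23, 0.05, 0.02], [-0.46, -0.11, -0.04]] + [[-0.0, 0.0, -0.0], [0.00, -0.0, 0.0], [-0.0, 0.00, -0.00]] + [[0.00, 0.0, 0.00],[-0.00, -0.00, -0.0],[-0.0, -0.0, -0.01]]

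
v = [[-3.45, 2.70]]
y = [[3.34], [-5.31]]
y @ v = [[-11.52, 9.02],[18.32, -14.34]]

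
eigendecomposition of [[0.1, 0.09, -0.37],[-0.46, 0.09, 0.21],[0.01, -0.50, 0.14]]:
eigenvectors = [[(-0.61+0j), -0.26+0.42j, -0.26-0.42j], [-0.47+0.00j, -0.17-0.59j, -0.17+0.59j], [-0.64+0.00j, 0.62+0.00j, (0.62-0j)]]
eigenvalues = [(-0.22+0j), (0.27+0.48j), (0.27-0.48j)]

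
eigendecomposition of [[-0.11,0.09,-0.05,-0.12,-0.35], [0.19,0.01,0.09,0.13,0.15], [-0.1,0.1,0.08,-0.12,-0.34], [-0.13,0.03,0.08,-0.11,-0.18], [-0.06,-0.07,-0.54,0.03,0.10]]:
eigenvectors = [[(-0.58+0j), -0.37+0.00j, (0.11+0.12j), 0.11-0.12j, (-0.42+0j)],[(0.47+0j), (-0.06+0j), (0.71+0j), 0.71-0.00j, (-0.28+0j)],[(-0.45+0j), (-0.5+0j), -0.07-0.03j, (-0.07+0.03j), (0.09+0j)],[-0.30+0.00j, -0.22+0.00j, -0.58-0.02j, -0.58+0.02j, (0.83+0j)],[-0.39+0.00j, 0.75+0.00j, 0.36-0.03j, (0.36+0.03j), -0.23+0.00j]]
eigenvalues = [(-0.52+0j), (0.48+0j), 0.02j, -0.02j, 0j]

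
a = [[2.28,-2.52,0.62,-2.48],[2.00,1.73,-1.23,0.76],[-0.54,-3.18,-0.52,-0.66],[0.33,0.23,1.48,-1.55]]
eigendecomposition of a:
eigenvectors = [[0.68+0.00j,(0.68-0j),(0.32+0j),0.27+0.00j], [(-0.09-0.53j),-0.09+0.53j,-0.24+0.00j,-0.40+0.00j], [0.26+0.40j,0.26-0.40j,0.57+0.00j,-0.36+0.00j], [0.17+0.02j,0.17-0.02j,0.72+0.00j,(0.8+0j)]]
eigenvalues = [(2.23+2.27j), (2.23-2.27j), (-0.32+0j), (-2.21+0j)]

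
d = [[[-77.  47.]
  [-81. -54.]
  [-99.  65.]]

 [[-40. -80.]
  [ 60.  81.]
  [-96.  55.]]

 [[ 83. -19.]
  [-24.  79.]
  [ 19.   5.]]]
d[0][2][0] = -99.0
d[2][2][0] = 19.0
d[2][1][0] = -24.0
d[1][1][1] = 81.0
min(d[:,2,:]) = -99.0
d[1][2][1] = 55.0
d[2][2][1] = 5.0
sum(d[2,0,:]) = 64.0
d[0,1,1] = -54.0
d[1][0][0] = -40.0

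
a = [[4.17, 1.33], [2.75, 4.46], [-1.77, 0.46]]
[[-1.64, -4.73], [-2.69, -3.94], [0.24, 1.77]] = a @ [[-0.25, -1.06], [-0.45, -0.23]]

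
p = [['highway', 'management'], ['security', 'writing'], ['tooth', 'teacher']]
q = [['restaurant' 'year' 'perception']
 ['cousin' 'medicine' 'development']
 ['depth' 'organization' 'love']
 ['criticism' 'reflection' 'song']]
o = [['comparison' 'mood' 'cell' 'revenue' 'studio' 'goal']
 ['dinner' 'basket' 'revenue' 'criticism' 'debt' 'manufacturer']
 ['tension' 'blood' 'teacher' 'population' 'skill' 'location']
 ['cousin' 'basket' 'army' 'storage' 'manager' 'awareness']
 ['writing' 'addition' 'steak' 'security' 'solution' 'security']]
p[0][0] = 'highway'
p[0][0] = 'highway'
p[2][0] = 'tooth'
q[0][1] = 'year'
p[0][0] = 'highway'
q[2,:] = ['depth', 'organization', 'love']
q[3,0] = 'criticism'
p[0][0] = 'highway'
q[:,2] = ['perception', 'development', 'love', 'song']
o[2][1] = 'blood'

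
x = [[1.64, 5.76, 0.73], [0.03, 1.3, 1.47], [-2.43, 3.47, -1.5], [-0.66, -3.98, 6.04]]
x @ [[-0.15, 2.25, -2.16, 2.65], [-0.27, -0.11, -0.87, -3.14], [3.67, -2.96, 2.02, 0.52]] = [[0.88, 0.9, -7.08, -13.36], [5.04, -4.43, 1.77, -3.24], [-6.08, -1.41, -0.8, -18.12], [23.34, -18.93, 17.09, 13.89]]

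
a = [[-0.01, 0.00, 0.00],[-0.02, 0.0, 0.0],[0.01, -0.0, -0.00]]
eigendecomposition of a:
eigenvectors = [[0.00, 0.0, 0.41], [0.0, 1.00, 0.82], [1.0, 0.00, -0.41]]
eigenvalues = [-0.0, 0.0, -0.01]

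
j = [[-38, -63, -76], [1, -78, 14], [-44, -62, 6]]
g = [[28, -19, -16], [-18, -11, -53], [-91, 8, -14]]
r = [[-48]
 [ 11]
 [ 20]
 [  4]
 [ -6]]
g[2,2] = -14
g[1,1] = -11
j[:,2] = [-76, 14, 6]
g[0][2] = -16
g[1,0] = -18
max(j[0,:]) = -38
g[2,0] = -91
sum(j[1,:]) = -63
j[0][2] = -76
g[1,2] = -53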